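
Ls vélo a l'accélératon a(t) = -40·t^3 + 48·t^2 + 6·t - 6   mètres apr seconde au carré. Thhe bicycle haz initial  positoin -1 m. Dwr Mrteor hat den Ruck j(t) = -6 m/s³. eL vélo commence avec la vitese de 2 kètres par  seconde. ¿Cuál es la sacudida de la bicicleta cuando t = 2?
Partiendo de la aceleración a(t) = -40·t^3 + 48·t^2 + 6·t - 6, tomamos 1 derivada. La derivada de la aceleración da la sacudida: j(t) = -120·t^2 + 96·t + 6. Usando j(t) = -120·t^2 + 96·t + 6 y sustituyendo t = 2, encontramos j = -282.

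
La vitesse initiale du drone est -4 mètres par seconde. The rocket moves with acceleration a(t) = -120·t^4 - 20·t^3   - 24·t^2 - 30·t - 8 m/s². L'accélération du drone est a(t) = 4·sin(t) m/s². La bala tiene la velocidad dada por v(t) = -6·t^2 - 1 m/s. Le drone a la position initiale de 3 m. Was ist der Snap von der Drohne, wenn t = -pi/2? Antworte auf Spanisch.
Para resolver esto, necesitamos tomar 2 derivadas de nuestra ecuación de la aceleración a(t) = 4·sin(t). Tomando d/dt de a(t), encontramos j(t) = 4·cos(t). La derivada de la sacudida da el snap: s(t) = -4·sin(t). Tenemos el snap s(t) = -4·sin(t). Sustituyendo t = -pi/2: s(-pi/2) = 4.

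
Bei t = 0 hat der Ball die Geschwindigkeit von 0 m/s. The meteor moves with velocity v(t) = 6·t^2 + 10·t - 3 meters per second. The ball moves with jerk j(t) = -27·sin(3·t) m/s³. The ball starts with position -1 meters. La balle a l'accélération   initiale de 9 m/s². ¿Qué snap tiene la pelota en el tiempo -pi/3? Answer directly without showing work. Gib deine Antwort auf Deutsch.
s(-pi/3) = 81.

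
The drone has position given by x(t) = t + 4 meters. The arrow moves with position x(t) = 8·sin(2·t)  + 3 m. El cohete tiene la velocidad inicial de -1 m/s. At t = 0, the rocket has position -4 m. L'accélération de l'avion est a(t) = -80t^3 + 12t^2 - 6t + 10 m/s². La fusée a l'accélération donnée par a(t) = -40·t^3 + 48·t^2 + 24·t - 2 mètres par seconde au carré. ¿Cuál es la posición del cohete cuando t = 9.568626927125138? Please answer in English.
Starting from acceleration a(t) = -40·t^3 + 48·t^2 + 24·t - 2, we take 2 antiderivatives. Integrating acceleration and using the initial condition v(0) = -1, we get v(t) = -10·t^4 + 16·t^3 + 12·t^2 - 2·t - 1. Taking ∫v(t)dt and applying x(0) = -4, we find x(t) = -2·t^5 + 4·t^4 + 4·t^3 - t^2 - t - 4. Using x(t) = -2·t^5 + 4·t^4 + 4·t^3 - t^2 - t - 4 and substituting t = 9.568626927125138, we find x = -123496.079496991.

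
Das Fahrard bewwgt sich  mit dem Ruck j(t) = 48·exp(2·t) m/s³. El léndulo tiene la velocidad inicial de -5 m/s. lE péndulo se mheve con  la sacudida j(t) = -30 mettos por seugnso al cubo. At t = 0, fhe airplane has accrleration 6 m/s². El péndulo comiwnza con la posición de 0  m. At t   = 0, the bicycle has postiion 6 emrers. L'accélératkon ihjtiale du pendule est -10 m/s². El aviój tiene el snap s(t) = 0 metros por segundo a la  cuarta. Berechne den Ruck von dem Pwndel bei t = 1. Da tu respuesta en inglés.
Using j(t) = -30 and substituting t = 1, we find j = -30.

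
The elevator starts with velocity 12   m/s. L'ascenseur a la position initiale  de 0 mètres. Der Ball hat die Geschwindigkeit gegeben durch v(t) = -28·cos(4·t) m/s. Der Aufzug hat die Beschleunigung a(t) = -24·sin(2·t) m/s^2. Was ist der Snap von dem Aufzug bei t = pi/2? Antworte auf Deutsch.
Ausgehend von der Beschleunigung a(t) = -24·sin(2·t), nehmen wir 2 Ableitungen. Mit d/dt von a(t) finden wir j(t) = -48·cos(2·t). Durch Ableiten von dem Ruck erhalten wir den Snap: s(t) = 96·sin(2·t). Mit s(t) = 96·sin(2·t) und Einsetzen von t = pi/2, finden wir s = 0.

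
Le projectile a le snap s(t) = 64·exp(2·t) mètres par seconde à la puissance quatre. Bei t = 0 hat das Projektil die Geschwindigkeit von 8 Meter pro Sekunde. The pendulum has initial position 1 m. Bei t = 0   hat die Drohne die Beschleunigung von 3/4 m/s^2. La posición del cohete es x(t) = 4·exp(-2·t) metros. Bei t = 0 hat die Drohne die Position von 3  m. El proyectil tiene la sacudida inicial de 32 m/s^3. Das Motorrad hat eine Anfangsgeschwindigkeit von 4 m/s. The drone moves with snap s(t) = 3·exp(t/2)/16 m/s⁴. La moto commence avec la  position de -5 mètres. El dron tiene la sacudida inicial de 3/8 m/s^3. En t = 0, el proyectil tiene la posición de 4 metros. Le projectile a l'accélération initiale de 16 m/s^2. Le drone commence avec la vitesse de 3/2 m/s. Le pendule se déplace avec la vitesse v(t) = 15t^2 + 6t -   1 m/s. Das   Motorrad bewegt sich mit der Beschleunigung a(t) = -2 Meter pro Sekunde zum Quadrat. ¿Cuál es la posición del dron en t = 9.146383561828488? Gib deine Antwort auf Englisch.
We must find the integral of our snap equation s(t) = 3·exp(t/2)/16 4 times. The integral of snap is jerk. Using j(0) = 3/8, we get j(t) = 3·exp(t/2)/8. The antiderivative of jerk is acceleration. Using a(0) = 3/4, we get a(t) = 3·exp(t/2)/4. The antiderivative of acceleration is velocity. Using v(0) = 3/2, we get v(t) = 3·exp(t/2)/2. Integrating velocity and using the initial condition x(0) = 3, we get x(t) = 3·exp(t/2). Using x(t) = 3·exp(t/2) and substituting t = 9.146383561828488, we find x = 290.558249139943.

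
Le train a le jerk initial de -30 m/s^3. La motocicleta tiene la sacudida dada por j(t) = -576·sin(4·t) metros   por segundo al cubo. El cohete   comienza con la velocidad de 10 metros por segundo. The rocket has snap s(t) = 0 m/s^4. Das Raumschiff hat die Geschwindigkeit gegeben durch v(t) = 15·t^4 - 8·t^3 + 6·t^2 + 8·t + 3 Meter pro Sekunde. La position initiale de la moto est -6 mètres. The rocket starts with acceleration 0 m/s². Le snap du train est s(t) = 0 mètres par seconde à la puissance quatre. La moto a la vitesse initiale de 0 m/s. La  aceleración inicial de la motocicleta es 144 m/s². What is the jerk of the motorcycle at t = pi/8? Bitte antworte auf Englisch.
From the given jerk equation j(t) = -576·sin(4·t), we substitute t = pi/8 to get j = -576.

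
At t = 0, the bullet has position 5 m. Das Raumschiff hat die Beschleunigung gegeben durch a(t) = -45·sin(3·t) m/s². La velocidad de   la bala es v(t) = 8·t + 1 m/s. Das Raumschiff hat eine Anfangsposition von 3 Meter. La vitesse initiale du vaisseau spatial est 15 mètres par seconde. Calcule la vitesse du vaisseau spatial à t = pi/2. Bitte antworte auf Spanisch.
Necesitamos integrar nuestra ecuación de la aceleración a(t) = -45·sin(3·t) 1 vez. La antiderivada de la aceleración, con v(0) = 15, da la velocidad: v(t) = 15·cos(3·t). Tenemos la velocidad v(t) = 15·cos(3·t). Sustituyendo t = pi/2: v(pi/2) = 0.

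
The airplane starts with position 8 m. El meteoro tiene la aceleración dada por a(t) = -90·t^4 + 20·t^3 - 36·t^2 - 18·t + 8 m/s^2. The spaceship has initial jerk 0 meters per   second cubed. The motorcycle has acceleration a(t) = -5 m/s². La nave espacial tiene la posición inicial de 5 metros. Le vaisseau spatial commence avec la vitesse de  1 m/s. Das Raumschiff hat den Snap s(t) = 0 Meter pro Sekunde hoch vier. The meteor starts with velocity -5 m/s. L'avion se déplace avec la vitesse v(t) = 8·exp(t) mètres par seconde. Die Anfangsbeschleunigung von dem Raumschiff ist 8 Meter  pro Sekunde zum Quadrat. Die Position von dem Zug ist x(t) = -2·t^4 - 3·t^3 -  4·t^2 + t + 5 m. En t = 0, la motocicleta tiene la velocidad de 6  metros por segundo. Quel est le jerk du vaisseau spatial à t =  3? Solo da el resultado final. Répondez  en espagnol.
j(3) = 0.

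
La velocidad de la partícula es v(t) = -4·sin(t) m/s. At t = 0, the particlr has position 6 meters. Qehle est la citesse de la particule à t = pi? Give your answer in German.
Mit v(t) = -4·sin(t) und Einsetzen von t = pi, finden wir v = 0.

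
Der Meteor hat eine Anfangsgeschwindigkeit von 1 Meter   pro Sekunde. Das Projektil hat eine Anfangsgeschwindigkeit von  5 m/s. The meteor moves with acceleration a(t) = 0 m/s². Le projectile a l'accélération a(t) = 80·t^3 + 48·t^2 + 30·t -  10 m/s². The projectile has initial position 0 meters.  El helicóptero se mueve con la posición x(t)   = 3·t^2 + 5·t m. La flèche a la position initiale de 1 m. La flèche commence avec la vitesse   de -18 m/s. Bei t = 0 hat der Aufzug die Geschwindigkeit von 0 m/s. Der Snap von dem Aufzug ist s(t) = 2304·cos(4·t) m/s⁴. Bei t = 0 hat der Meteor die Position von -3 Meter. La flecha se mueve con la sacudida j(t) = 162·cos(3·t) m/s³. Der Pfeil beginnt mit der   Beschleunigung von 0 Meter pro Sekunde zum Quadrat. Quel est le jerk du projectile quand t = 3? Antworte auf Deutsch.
Um dies zu lösen, müssen wir 1 Ableitung unserer Gleichung für die Beschleunigung a(t) = 80·t^3 + 48·t^2 + 30·t - 10 nehmen. Die Ableitung von der Beschleunigung ergibt den Ruck: j(t) = 240·t^2 + 96·t + 30. Mit j(t) = 240·t^2 + 96·t + 30 und Einsetzen von t = 3, finden wir j = 2478.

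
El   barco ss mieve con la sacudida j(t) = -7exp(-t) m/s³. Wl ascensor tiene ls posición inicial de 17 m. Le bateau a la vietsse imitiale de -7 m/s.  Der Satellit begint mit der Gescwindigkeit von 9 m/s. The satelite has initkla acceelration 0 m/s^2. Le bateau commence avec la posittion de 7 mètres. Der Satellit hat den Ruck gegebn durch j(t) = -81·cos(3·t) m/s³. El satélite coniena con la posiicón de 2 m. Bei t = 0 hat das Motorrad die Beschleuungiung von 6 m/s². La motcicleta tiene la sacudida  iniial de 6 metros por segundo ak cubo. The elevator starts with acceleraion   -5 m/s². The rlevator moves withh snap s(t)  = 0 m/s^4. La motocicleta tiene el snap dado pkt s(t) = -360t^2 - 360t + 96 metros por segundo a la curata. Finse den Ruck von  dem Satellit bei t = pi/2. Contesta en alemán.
Aus der Gleichung für den Ruck j(t) = -81·cos(3·t), setzen wir t = pi/2 ein und erhalten j = 0.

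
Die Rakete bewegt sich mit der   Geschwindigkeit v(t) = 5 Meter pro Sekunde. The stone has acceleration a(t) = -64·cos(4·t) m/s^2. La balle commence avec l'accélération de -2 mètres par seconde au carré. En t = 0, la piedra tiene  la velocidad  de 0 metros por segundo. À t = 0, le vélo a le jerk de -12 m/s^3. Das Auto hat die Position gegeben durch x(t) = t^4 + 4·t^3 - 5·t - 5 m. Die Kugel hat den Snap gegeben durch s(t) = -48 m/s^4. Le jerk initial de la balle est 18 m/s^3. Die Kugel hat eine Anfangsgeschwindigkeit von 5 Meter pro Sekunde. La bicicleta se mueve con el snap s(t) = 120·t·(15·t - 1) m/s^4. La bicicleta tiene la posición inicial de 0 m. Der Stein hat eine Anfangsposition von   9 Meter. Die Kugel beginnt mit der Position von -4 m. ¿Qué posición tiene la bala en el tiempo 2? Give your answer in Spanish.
Partiendo del snap s(t) = -48, tomamos 4 antiderivadas. Tomando ∫s(t)dt y aplicando j(0) = 18, encontramos j(t) = 18 - 48·t. La antiderivada de la sacudida, con a(0) = -2, da la aceleración: a(t) = -24·t^2 + 18·t - 2. Tomando ∫a(t)dt y aplicando v(0) = 5, encontramos v(t) = -8·t^3 + 9·t^2 - 2·t + 5. La integral de la velocidad es la posición. Usando x(0) = -4, obtenemos x(t) = -2·t^4 + 3·t^3 - t^2 + 5·t - 4. Tenemos la posición x(t) = -2·t^4 + 3·t^3 - t^2 + 5·t - 4. Sustituyendo t = 2: x(2) = -6.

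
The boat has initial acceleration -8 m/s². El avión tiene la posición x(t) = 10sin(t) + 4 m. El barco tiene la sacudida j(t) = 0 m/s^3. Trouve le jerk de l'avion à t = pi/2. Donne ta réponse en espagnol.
Para resolver esto, necesitamos tomar 3 derivadas de nuestra ecuación de la posición x(t) = 10·sin(t) + 4. Derivando la posición, obtenemos la velocidad: v(t) = 10·cos(t). La derivada de la velocidad da la aceleración: a(t) = -10·sin(t). La derivada de la aceleración da la sacudida: j(t) = -10·cos(t). Tenemos la sacudida j(t) = -10·cos(t). Sustituyendo t = pi/2: j(pi/2) = 0.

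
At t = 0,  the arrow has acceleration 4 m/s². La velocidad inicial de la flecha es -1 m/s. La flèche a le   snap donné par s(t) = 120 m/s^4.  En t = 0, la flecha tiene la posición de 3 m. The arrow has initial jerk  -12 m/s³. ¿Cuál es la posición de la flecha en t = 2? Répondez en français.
Nous devons intégrer notre équation du snap s(t) = 120 4 fois. En intégrant le snap et en utilisant la condition initiale j(0) = -12, nous obtenons j(t) = 120·t - 12. L'intégrale du jerk est l'accélération. En utilisant a(0) = 4, nous obtenons a(t) = 60·t^2 - 12·t + 4. La primitive de l'accélération, avec v(0) = -1, donne la vitesse: v(t) = 20·t^3 - 6·t^2 + 4·t - 1. L'intégrale de la vitesse, avec x(0) = 3, donne la position: x(t) = 5·t^4 - 2·t^3 + 2·t^2 - t + 3. En utilisant x(t) = 5·t^4 - 2·t^3 + 2·t^2 - t + 3 et en substituant t = 2, nous trouvons x = 73.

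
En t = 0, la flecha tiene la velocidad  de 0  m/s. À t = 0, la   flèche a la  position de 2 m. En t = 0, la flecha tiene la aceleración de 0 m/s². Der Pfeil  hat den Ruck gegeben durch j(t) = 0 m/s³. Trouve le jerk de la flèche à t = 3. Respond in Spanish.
Usando j(t) = 0 y sustituyendo t = 3, encontramos j = 0.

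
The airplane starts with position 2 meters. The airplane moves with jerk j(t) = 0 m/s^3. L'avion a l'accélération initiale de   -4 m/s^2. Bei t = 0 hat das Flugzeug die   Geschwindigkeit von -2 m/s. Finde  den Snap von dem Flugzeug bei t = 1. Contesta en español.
Para resolver esto, necesitamos tomar 1 derivada de nuestra ecuación de la sacudida j(t) = 0. Tomando d/dt de j(t), encontramos s(t) = 0. Tenemos el snap s(t) = 0. Sustituyendo t = 1: s(1) = 0.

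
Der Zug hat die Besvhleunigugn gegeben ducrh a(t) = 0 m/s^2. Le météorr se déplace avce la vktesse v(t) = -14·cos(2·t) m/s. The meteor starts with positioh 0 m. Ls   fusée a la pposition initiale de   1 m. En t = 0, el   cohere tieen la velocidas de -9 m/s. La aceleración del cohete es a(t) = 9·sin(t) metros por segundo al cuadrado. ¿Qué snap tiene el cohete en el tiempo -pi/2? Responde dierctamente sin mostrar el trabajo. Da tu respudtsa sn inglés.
At t = -pi/2, s = 9.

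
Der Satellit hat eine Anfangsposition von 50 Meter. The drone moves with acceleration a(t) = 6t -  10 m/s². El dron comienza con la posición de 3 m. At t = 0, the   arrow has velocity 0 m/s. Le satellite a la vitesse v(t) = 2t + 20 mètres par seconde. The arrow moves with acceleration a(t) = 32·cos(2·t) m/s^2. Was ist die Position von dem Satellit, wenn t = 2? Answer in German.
Wir müssen die Stammfunktion unserer Gleichung für die Geschwindigkeit v(t) = 2·t + 20 1-mal finden. Das Integral von der Geschwindigkeit ist die Position. Mit x(0) = 50 erhalten wir x(t) = t^2 + 20·t + 50. Mit x(t) = t^2 + 20·t + 50 und Einsetzen von t = 2, finden wir x = 94.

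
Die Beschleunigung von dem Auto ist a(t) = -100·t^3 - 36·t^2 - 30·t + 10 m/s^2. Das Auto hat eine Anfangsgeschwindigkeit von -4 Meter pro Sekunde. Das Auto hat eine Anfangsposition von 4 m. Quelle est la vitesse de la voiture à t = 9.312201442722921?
Pour résoudre ceci, nous devons prendre 1 intégrale de notre équation de l'accélération a(t) = -100·t^3 - 36·t^2 - 30·t + 10. L'intégrale de l'accélération, avec v(0) = -4, donne la vitesse: v(t) = -25·t^4 - 12·t^3 - 15·t^2 + 10·t - 4. En utilisant v(t) = -25·t^4 - 12·t^3 - 15·t^2 + 10·t - 4 et en substituant t = 9.312201442722921, nous trouvons v = -198898.326395343.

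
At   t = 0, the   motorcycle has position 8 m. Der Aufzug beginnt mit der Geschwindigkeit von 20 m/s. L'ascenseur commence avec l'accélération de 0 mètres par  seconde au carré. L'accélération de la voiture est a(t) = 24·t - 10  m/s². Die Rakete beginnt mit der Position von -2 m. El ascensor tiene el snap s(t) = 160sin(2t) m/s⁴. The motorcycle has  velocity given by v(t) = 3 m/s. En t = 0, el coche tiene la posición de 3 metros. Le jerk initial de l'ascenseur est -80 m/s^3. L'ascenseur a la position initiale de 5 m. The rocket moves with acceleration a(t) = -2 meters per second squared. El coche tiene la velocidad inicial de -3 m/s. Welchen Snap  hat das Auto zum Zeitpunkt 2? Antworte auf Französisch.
En partant de l'accélération a(t) = 24·t - 10, nous prenons 2 dérivées. La dérivée de l'accélération donne le jerk: j(t) = 24. En dérivant le jerk, nous obtenons le snap: s(t) = 0. Nous avons le snap s(t) = 0. En substituant t = 2: s(2) = 0.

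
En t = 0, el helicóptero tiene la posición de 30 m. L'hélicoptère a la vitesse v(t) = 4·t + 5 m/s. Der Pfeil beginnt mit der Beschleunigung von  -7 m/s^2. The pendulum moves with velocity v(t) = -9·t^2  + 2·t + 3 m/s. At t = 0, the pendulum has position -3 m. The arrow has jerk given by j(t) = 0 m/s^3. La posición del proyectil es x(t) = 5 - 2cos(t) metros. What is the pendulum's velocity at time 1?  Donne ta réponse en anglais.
From the given velocity equation v(t) = -9·t^2 + 2·t + 3, we substitute t = 1 to get v = -4.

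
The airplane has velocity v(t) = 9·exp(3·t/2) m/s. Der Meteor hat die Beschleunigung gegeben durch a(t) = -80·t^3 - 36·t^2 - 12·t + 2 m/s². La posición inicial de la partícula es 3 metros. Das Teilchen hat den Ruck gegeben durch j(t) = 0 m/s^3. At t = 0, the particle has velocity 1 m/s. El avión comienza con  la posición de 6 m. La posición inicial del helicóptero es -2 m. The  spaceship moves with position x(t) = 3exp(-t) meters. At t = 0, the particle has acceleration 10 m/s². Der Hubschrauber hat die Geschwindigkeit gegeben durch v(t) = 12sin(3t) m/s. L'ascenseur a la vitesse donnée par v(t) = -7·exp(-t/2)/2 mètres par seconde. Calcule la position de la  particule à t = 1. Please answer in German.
Um dies zu lösen, müssen wir 3 Stammfunktionen unserer Gleichung für den Ruck j(t) = 0 finden. Das Integral von dem Ruck ist die Beschleunigung. Mit a(0) = 10 erhalten wir a(t) = 10. Mit ∫a(t)dt und Anwendung von v(0) = 1, finden wir v(t) = 10·t + 1. Die Stammfunktion von der Geschwindigkeit, mit x(0) = 3, ergibt die Position: x(t) = 5·t^2 + t + 3. Wir haben die Position x(t) = 5·t^2 + t + 3. Durch Einsetzen von t = 1: x(1) = 9.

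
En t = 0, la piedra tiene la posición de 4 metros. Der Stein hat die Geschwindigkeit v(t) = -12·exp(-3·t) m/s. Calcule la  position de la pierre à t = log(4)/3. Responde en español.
Para resolver esto, necesitamos tomar 1 integral de nuestra ecuación de la velocidad v(t) = -12·exp(-3·t). La integral de la velocidad, con x(0) = 4, da la posición: x(t) = 4·exp(-3·t). Tenemos la posición x(t) = 4·exp(-3·t). Sustituyendo t = log(4)/3: x(log(4)/3) = 1.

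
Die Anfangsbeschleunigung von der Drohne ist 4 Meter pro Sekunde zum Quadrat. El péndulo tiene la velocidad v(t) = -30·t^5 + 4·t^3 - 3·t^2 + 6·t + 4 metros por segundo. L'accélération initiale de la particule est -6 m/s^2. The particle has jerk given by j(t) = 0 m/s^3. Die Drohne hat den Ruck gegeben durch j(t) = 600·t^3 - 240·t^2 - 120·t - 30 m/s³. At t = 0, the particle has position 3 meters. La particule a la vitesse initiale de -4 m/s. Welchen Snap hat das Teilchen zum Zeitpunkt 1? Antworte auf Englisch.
To solve this, we need to take 1 derivative of our jerk equation j(t) = 0. Taking d/dt of j(t), we find s(t) = 0. Using s(t) = 0 and substituting t = 1, we find s = 0.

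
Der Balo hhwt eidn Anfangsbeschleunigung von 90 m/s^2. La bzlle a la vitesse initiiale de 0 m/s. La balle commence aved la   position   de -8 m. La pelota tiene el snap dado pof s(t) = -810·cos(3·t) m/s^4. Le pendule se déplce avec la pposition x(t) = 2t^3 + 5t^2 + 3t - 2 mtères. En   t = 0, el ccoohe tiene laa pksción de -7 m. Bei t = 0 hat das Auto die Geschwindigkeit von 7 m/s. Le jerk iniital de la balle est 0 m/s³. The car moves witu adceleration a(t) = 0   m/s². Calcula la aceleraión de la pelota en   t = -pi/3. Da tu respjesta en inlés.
We must find the integral of our snap equation s(t) = -810·cos(3·t) 2 times. Taking ∫s(t)dt and applying j(0) = 0, we find j(t) = -270·sin(3·t). The antiderivative of jerk is acceleration. Using a(0) = 90, we get a(t) = 90·cos(3·t). Using a(t) = 90·cos(3·t) and substituting t = -pi/3, we find a = -90.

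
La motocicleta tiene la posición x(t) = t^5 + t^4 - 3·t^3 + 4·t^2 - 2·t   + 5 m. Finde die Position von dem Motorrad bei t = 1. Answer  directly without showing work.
Die Antwort ist 6.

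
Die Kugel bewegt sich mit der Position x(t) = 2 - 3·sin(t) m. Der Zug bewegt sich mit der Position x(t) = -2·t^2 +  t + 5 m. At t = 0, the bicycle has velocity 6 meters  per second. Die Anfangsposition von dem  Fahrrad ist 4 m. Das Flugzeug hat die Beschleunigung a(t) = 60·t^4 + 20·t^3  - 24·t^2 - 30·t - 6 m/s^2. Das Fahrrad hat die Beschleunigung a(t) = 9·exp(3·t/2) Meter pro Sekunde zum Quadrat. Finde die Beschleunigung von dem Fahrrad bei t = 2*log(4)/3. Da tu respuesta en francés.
Nous avons l'accélération a(t) = 9·exp(3·t/2). En substituant t = 2*log(4)/3: a(2*log(4)/3) = 36.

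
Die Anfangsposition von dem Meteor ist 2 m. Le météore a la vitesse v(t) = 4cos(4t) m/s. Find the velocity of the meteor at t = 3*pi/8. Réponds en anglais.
We have velocity v(t) = 4·cos(4·t). Substituting t = 3*pi/8: v(3*pi/8) = 0.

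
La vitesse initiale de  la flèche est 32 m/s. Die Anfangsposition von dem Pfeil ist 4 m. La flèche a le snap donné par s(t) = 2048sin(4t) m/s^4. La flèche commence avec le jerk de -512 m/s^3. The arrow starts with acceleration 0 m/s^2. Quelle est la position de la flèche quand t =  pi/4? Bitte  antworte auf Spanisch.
Debemos encontrar la integral de nuestra ecuación del snap s(t) = 2048·sin(4·t) 4 veces. La antiderivada del snap es la sacudida. Usando j(0) = -512, obtenemos j(t) = -512·cos(4·t). La antiderivada de la sacudida, con a(0) = 0, da la aceleración: a(t) = -128·sin(4·t). Integrando la aceleración y usando la condición inicial v(0) = 32, obtenemos v(t) = 32·cos(4·t). La antiderivada de la velocidad es la posición. Usando x(0) = 4, obtenemos x(t) = 8·sin(4·t) + 4. Tenemos la posición x(t) = 8·sin(4·t) + 4. Sustituyendo t = pi/4: x(pi/4) = 4.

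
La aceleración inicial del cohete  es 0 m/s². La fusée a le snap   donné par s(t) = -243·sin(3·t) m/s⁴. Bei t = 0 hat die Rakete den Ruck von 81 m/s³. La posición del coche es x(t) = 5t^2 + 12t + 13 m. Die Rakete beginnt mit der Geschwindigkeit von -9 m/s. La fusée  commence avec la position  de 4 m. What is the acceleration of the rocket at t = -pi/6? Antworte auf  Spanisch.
Necesitamos integrar nuestra ecuación del snap s(t) = -243·sin(3·t) 2 veces. La integral del snap es la sacudida. Usando j(0) = 81, obtenemos j(t) = 81·cos(3·t). La integral de la sacudida, con a(0) = 0, da la aceleración: a(t) = 27·sin(3·t). De la ecuación de la aceleración a(t) = 27·sin(3·t), sustituimos t = -pi/6 para obtener a = -27.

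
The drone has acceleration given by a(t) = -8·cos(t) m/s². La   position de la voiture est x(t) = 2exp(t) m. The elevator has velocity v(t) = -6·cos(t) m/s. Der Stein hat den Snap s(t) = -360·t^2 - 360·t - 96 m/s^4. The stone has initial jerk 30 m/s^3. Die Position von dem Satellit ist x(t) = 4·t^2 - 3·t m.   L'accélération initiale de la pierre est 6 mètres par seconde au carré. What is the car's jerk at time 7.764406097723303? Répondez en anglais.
To solve this, we need to take 3 derivatives of our position equation x(t) = 2·exp(t). Taking d/dt of x(t), we find v(t) = 2·exp(t). The derivative of velocity gives acceleration: a(t) = 2·exp(t). The derivative of acceleration gives jerk: j(t) = 2·exp(t). Using j(t) = 2·exp(t) and substituting t = 7.764406097723303, we find j = 4710.51855843867.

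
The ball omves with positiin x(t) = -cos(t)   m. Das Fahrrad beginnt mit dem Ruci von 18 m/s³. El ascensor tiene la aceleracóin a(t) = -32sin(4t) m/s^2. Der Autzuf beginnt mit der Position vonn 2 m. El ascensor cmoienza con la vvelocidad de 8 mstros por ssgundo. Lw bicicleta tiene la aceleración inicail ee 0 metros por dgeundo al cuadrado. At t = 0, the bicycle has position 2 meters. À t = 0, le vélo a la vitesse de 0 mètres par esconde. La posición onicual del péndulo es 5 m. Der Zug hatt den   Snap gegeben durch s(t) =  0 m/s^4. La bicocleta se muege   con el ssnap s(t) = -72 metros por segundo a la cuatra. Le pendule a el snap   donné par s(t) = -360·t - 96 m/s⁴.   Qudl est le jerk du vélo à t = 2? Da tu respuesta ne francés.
Pour résoudre ceci, nous devons prendre 1 primitive de notre équation du snap s(t) = -72. L'intégrale du snap est le jerk. En utilisant j(0) = 18, nous obtenons j(t) = 18 - 72·t. En utilisant j(t) = 18 - 72·t et en substituant t = 2, nous trouvons j = -126.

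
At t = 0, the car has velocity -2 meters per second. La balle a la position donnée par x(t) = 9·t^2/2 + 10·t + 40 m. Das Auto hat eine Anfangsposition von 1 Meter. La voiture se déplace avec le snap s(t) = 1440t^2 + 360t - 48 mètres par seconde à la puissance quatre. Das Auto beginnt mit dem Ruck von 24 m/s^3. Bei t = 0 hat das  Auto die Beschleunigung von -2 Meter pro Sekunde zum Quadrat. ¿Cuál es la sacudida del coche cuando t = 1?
Debemos encontrar la antiderivada de nuestra ecuación del snap s(t) = 1440·t^2 + 360·t - 48 1 vez. Integrando el snap y usando la condición inicial j(0) = 24, obtenemos j(t) = 480·t^3 + 180·t^2 - 48·t + 24. Tenemos la sacudida j(t) = 480·t^3 + 180·t^2 - 48·t + 24. Sustituyendo t = 1: j(1) = 636.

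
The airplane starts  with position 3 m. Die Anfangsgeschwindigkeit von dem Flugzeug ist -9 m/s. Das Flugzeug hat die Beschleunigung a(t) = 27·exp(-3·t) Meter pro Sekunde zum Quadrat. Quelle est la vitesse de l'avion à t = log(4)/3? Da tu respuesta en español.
Debemos encontrar la integral de nuestra ecuación de la aceleración a(t) = 27·exp(-3·t) 1 vez. Tomando ∫a(t)dt y aplicando v(0) = -9, encontramos v(t) = -9·exp(-3·t). Usando v(t) = -9·exp(-3·t) y sustituyendo t = log(4)/3, encontramos v = -9/4.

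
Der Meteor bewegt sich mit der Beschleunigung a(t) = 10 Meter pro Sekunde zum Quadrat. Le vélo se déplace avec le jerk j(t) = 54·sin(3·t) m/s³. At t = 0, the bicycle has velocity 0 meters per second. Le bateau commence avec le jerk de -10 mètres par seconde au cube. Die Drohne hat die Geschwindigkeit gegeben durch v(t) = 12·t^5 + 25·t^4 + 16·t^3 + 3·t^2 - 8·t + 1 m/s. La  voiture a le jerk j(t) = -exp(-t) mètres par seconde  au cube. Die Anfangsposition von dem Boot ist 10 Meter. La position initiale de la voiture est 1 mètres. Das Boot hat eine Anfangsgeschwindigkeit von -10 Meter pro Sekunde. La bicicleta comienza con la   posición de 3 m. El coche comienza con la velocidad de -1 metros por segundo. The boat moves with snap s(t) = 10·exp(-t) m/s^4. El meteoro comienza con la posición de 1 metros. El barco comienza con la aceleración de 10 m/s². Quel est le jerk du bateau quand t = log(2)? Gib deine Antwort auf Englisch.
Starting from snap s(t) = 10·exp(-t), we take 1 antiderivative. Finding the integral of s(t) and using j(0) = -10: j(t) = -10·exp(-t). Using j(t) = -10·exp(-t) and substituting t = log(2), we find j = -5.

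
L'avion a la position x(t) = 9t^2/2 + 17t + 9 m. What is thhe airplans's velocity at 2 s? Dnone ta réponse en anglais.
To solve this, we need to take 1 derivative of our position equation x(t) = 9·t^2/2 + 17·t + 9. The derivative of position gives velocity: v(t) = 9·t + 17. From the given velocity equation v(t) = 9·t + 17, we substitute t = 2 to get v = 35.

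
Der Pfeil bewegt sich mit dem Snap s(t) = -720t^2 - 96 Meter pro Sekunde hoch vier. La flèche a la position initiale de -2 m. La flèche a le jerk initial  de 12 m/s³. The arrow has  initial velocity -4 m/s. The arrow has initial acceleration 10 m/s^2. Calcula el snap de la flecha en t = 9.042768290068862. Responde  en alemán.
Mit s(t) = -720·t^2 - 96 und Einsetzen von t = 9.042768290068862, finden wir s = -58971.5940104700.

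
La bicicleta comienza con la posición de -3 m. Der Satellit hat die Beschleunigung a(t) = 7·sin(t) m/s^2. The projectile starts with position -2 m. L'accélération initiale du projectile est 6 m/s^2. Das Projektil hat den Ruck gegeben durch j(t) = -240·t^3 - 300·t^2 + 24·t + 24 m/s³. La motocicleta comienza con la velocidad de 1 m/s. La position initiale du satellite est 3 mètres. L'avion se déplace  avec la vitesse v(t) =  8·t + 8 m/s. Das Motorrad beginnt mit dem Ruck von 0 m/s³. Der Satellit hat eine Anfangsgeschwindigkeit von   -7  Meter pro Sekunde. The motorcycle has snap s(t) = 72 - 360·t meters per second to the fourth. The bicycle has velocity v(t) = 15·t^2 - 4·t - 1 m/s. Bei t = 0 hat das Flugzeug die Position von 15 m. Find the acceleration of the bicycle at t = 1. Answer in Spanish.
Para resolver esto, necesitamos tomar 1 derivada de nuestra ecuación de la velocidad v(t) = 15·t^2 - 4·t - 1. Tomando d/dt de v(t), encontramos a(t) = 30·t - 4. Usando a(t) = 30·t - 4 y sustituyendo t = 1, encontramos a = 26.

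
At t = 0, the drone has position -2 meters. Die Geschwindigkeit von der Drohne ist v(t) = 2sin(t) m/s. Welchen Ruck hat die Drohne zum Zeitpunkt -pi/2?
Ausgehend von der Geschwindigkeit v(t) = 2·sin(t), nehmen wir 2 Ableitungen. Mit d/dt von v(t) finden wir a(t) = 2·cos(t). Die Ableitung von der Beschleunigung ergibt den Ruck: j(t) = -2·sin(t). Aus der Gleichung für den Ruck j(t) = -2·sin(t), setzen wir t = -pi/2 ein und erhalten j = 2.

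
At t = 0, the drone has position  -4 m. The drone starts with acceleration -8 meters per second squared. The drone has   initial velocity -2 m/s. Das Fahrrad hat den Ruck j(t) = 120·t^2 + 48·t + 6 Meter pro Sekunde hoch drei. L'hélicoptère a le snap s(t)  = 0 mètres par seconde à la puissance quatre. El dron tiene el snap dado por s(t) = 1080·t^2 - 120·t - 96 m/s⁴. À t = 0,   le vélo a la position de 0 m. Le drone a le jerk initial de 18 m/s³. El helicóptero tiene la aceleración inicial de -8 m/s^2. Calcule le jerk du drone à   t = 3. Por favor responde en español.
Necesitamos integrar nuestra ecuación del snap s(t) = 1080·t^2 - 120·t - 96 1 vez. La antiderivada del snap, con j(0) = 18, da la sacudida: j(t) = 360·t^3 - 60·t^2 - 96·t + 18. Tenemos la sacudida j(t) = 360·t^3 - 60·t^2 - 96·t + 18. Sustituyendo t = 3: j(3) = 8910.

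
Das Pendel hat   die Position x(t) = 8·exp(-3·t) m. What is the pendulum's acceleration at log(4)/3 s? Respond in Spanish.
Debemos derivar nuestra ecuación de la posición x(t) = 8·exp(-3·t) 2 veces. La derivada de la posición da la velocidad: v(t) = -24·exp(-3·t). Derivando la velocidad, obtenemos la aceleración: a(t) = 72·exp(-3·t). Usando a(t) = 72·exp(-3·t) y sustituyendo t = log(4)/3, encontramos a = 18.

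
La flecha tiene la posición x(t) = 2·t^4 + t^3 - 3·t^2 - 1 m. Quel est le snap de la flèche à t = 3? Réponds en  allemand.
Um dies zu lösen, müssen wir 4 Ableitungen unserer Gleichung für die Position x(t) = 2·t^4 + t^3 - 3·t^2 - 1 nehmen. Die Ableitung von der Position ergibt die Geschwindigkeit: v(t) = 8·t^3 + 3·t^2 - 6·t. Die Ableitung von der Geschwindigkeit ergibt die Beschleunigung: a(t) = 24·t^2 + 6·t - 6. Die Ableitung von der Beschleunigung ergibt den Ruck: j(t) = 48·t + 6. Die Ableitung von dem Ruck ergibt den Snap: s(t) = 48. Wir haben den Snap s(t) = 48. Durch Einsetzen von t = 3: s(3) = 48.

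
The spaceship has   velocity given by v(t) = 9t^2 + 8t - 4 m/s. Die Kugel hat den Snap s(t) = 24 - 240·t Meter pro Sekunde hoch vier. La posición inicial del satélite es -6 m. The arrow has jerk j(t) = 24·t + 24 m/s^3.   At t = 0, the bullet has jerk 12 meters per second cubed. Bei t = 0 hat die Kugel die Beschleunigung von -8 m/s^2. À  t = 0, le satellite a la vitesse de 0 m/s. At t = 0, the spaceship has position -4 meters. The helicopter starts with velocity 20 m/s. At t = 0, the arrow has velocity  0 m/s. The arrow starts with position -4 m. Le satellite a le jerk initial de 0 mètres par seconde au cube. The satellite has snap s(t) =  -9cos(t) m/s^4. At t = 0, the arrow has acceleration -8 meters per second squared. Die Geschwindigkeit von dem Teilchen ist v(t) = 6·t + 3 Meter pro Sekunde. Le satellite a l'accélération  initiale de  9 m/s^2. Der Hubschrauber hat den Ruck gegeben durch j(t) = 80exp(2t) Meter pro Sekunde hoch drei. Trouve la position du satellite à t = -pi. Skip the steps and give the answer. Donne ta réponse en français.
La position à t = -pi est x = 12.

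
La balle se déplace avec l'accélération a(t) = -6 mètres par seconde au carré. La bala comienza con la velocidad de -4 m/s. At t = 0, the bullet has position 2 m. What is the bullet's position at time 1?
To find the answer, we compute 2 antiderivatives of a(t) = -6. The integral of acceleration is velocity. Using v(0) = -4, we get v(t) = -6·t - 4. Integrating velocity and using the initial condition x(0) = 2, we get x(t) = -3·t^2 - 4·t + 2. Using x(t) = -3·t^2 - 4·t + 2 and substituting t = 1, we find x = -5.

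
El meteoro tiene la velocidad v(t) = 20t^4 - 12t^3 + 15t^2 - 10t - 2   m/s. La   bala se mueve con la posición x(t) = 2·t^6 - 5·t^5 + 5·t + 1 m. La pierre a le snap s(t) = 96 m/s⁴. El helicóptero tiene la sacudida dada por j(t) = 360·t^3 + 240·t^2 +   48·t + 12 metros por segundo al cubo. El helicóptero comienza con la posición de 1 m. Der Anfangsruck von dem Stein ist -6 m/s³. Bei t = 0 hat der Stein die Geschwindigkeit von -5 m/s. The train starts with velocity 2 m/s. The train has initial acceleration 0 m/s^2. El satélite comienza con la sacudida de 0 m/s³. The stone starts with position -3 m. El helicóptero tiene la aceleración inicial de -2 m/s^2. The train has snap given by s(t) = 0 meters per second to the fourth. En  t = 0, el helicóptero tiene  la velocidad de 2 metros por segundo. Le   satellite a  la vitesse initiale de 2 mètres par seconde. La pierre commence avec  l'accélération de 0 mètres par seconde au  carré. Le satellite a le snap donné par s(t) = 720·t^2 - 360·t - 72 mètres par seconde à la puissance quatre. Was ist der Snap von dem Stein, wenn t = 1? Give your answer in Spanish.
De la ecuación del snap s(t) = 96, sustituimos t = 1 para obtener s = 96.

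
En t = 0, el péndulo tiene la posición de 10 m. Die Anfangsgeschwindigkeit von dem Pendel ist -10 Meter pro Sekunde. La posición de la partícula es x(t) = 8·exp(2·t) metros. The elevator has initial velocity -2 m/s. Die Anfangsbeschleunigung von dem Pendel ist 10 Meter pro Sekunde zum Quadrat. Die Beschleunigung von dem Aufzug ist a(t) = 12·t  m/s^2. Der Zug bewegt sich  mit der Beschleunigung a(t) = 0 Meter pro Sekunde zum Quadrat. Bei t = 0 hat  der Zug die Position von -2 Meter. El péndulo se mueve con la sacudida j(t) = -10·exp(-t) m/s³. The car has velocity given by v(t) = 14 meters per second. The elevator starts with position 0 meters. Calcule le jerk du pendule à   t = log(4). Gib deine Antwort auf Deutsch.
Aus der Gleichung für den Ruck j(t) = -10·exp(-t), setzen wir t = log(4) ein und erhalten j = -5/2.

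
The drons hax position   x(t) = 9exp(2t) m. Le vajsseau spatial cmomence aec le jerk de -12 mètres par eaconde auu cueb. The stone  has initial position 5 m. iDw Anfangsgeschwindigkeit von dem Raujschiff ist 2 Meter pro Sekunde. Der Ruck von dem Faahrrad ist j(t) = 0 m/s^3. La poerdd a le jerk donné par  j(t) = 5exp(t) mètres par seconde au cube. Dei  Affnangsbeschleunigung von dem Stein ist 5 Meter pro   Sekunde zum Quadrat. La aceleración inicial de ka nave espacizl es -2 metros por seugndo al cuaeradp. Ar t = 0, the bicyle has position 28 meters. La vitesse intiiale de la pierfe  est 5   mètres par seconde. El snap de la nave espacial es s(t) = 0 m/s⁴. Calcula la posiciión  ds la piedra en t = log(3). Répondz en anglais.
We must find the integral of our jerk equation j(t) = 5·exp(t) 3 times. The antiderivative of jerk, with a(0) = 5, gives acceleration: a(t) = 5·exp(t). Finding the antiderivative of a(t) and using v(0) = 5: v(t) = 5·exp(t). The antiderivative of velocity, with x(0) = 5, gives position: x(t) = 5·exp(t). From the given position equation x(t) = 5·exp(t), we substitute t = log(3) to get x = 15.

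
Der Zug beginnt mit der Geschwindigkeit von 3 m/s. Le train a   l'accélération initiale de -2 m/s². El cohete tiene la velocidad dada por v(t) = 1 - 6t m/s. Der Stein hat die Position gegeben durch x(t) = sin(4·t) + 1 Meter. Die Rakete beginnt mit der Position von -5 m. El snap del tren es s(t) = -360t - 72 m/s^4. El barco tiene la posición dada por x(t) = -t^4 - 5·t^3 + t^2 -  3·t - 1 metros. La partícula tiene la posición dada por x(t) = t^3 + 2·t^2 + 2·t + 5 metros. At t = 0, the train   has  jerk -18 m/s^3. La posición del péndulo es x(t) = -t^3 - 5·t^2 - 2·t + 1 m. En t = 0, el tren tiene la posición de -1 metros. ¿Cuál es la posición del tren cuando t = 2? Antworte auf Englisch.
We must find the integral of our snap equation s(t) = -360·t - 72 4 times. Taking ∫s(t)dt and applying j(0) = -18, we find j(t) = -180·t^2 - 72·t - 18. Finding the integral of j(t) and using a(0) = -2: a(t) = -60·t^3 - 36·t^2 - 18·t - 2. Integrating acceleration and using the initial condition v(0) = 3, we get v(t) = -15·t^4 - 12·t^3 - 9·t^2 - 2·t + 3. Integrating velocity and using the initial condition x(0) = -1, we get x(t) = -3·t^5 - 3·t^4 - 3·t^3 - t^2 + 3·t - 1. From the given position equation x(t) = -3·t^5 - 3·t^4 - 3·t^3 - t^2 + 3·t - 1, we substitute t = 2 to get x = -167.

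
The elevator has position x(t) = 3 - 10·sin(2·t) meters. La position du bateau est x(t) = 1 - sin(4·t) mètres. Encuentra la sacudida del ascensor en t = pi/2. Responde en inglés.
Starting from position x(t) = 3 - 10·sin(2·t), we take 3 derivatives. The derivative of position gives velocity: v(t) = -20·cos(2·t). The derivative of velocity gives acceleration: a(t) = 40·sin(2·t). The derivative of acceleration gives jerk: j(t) = 80·cos(2·t). We have jerk j(t) = 80·cos(2·t). Substituting t = pi/2: j(pi/2) = -80.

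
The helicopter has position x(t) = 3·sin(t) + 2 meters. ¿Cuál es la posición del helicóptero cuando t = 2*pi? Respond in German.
Wir haben die Position x(t) = 3·sin(t) + 2. Durch Einsetzen von t = 2*pi: x(2*pi) = 2.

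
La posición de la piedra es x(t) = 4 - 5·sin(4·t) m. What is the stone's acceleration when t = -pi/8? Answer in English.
Starting from position x(t) = 4 - 5·sin(4·t), we take 2 derivatives. Taking d/dt of x(t), we find v(t) = -20·cos(4·t). Differentiating velocity, we get acceleration: a(t) = 80·sin(4·t). Using a(t) = 80·sin(4·t) and substituting t = -pi/8, we find a = -80.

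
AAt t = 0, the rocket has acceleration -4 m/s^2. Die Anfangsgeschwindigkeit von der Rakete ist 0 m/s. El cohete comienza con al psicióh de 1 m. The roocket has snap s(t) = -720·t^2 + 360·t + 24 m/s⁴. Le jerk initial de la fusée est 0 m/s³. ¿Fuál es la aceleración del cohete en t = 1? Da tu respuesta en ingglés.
We need to integrate our snap equation s(t) = -720·t^2 + 360·t + 24 2 times. Integrating snap and using the initial condition j(0) = 0, we get j(t) = 12·t·(-20·t^2 + 15·t + 2). The integral of jerk is acceleration. Using a(0) = -4, we get a(t) = -60·t^4 + 60·t^3 + 12·t^2 - 4. We have acceleration a(t) = -60·t^4 + 60·t^3 + 12·t^2 - 4. Substituting t = 1: a(1) = 8.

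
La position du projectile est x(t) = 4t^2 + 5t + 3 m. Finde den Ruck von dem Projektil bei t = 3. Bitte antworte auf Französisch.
En partant de la position x(t) = 4·t^2 + 5·t + 3, nous prenons 3 dérivées. En dérivant la position, nous obtenons la vitesse: v(t) = 8·t + 5. En dérivant la vitesse, nous obtenons l'accélération: a(t) = 8. En prenant d/dt de a(t), nous trouvons j(t) = 0. De l'équation du jerk j(t) = 0, nous substituons t = 3 pour obtenir j = 0.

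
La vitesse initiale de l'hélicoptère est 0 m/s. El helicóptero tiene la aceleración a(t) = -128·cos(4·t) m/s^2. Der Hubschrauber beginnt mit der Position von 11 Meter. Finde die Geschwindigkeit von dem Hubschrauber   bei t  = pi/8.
Um dies zu lösen, müssen wir 1 Stammfunktion unserer Gleichung für die Beschleunigung a(t) = -128·cos(4·t) finden. Die Stammfunktion von der Beschleunigung ist die Geschwindigkeit. Mit v(0) = 0 erhalten wir v(t) = -32·sin(4·t). Mit v(t) = -32·sin(4·t) und Einsetzen von t = pi/8, finden wir v = -32.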